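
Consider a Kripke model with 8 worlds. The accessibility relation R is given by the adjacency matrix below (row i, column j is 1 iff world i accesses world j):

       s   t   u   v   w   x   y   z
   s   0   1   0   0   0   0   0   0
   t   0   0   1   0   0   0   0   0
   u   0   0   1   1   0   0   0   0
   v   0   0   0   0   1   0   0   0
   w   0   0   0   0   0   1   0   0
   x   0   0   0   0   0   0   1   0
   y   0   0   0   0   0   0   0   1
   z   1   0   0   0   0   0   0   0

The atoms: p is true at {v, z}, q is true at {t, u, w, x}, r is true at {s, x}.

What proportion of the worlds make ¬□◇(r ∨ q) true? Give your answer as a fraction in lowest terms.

s: □◇(r ∨ q) is T. ✗
t: □◇(r ∨ q) is T. ✗
u: □◇(r ∨ q) is T. ✗
v: □◇(r ∨ q) is T. ✗
w: □◇(r ∨ q) is F. ✓
x: □◇(r ∨ q) is F. ✓
y: □◇(r ∨ q) is T. ✗
z: □◇(r ∨ q) is T. ✗
That's 2 of 8 worlds, so 2/8 = 1/4.

1/4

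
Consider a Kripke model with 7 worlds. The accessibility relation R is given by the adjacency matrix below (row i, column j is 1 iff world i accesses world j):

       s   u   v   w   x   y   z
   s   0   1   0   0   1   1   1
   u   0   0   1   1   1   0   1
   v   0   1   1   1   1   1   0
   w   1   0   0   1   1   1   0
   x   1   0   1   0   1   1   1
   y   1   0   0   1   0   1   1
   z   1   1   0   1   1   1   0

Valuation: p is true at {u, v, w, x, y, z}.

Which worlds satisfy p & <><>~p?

s: p is F, <><>~p is T. ✗
u: p is T, <><>~p is T. ✓
v: p is T, <><>~p is T. ✓
w: p is T, <><>~p is T. ✓
x: p is T, <><>~p is T. ✓
y: p is T, <><>~p is T. ✓
z: p is T, <><>~p is T. ✓

{u, v, w, x, y, z}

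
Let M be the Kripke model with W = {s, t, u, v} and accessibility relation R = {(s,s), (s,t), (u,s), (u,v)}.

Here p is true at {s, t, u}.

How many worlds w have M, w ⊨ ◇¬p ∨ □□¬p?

3

s: ◇¬p is F, □□¬p is F. ✗
t: ◇¬p is F, □□¬p is T. ✓
u: ◇¬p is T, □□¬p is F. ✓
v: ◇¬p is F, □□¬p is T. ✓
Satisfying worlds: {t, u, v}.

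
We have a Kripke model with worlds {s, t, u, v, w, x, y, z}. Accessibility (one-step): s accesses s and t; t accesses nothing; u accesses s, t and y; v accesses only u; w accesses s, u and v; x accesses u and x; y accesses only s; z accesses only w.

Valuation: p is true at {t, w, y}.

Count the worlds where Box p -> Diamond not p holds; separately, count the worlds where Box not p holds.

6 and 5

For Box p -> Diamond not p:
s: Box p is F, Diamond not p is T. ✓
t: Box p is T, Diamond not p is F. ✗
u: Box p is F, Diamond not p is T. ✓
v: Box p is F, Diamond not p is T. ✓
w: Box p is F, Diamond not p is T. ✓
x: Box p is F, Diamond not p is T. ✓
y: Box p is F, Diamond not p is T. ✓
z: Box p is T, Diamond not p is F. ✗
— 6 worlds.
For Box not p:
s: successors {s, t}; not p there: s:T, t:F. ✗
t: no successors, so Box not p holds vacuously. ✓
u: successors {s, t, y}; not p there: s:T, t:F, y:F. ✗
v: successors {u}; not p there: u:T. ✓
w: successors {s, u, v}; not p there: s:T, u:T, v:T. ✓
x: successors {u, x}; not p there: u:T, x:T. ✓
y: successors {s}; not p there: s:T. ✓
z: successors {w}; not p there: w:F. ✗
— 5 worlds.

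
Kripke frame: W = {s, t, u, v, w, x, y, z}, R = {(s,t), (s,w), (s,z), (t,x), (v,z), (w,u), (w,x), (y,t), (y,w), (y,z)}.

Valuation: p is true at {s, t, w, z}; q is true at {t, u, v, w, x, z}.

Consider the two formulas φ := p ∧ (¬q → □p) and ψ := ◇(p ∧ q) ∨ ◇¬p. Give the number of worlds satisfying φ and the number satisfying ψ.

4 and 5

For p ∧ (¬q → □p):
s: p is T, ¬q → □p is T. ✓
t: p is T, ¬q → □p is T. ✓
u: p is F, ¬q → □p is T. ✗
v: p is F, ¬q → □p is T. ✗
w: p is T, ¬q → □p is T. ✓
x: p is F, ¬q → □p is T. ✗
y: p is F, ¬q → □p is T. ✗
z: p is T, ¬q → □p is T. ✓
— 4 worlds.
For ◇(p ∧ q) ∨ ◇¬p:
s: ◇(p ∧ q) is T, ◇¬p is F. ✓
t: ◇(p ∧ q) is F, ◇¬p is T. ✓
u: ◇(p ∧ q) is F, ◇¬p is F. ✗
v: ◇(p ∧ q) is T, ◇¬p is F. ✓
w: ◇(p ∧ q) is F, ◇¬p is T. ✓
x: ◇(p ∧ q) is F, ◇¬p is F. ✗
y: ◇(p ∧ q) is T, ◇¬p is F. ✓
z: ◇(p ∧ q) is F, ◇¬p is F. ✗
— 5 worlds.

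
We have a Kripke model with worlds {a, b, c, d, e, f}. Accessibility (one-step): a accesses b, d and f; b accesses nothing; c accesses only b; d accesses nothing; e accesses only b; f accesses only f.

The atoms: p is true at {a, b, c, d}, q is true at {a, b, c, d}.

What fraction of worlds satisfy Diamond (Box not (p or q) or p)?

a: successors {b, d, f}; Box not (p or q) or p there: b:T, d:T, f:T. ✓
b: no successors, so Diamond (Box not (p or q) or p) fails. ✗
c: successors {b}; Box not (p or q) or p there: b:T. ✓
d: no successors, so Diamond (Box not (p or q) or p) fails. ✗
e: successors {b}; Box not (p or q) or p there: b:T. ✓
f: successors {f}; Box not (p or q) or p there: f:T. ✓
That's 4 of 6 worlds, so 4/6 = 2/3.

2/3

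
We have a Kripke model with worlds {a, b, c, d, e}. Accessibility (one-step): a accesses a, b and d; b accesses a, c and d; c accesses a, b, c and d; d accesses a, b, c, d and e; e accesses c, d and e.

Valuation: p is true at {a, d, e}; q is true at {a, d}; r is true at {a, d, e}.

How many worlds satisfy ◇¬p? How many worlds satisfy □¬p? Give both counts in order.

5 and 0

For ◇¬p:
a: successors {a, b, d}; ¬p there: a:F, b:T, d:F. ✓
b: successors {a, c, d}; ¬p there: a:F, c:T, d:F. ✓
c: successors {a, b, c, d}; ¬p there: a:F, b:T, c:T, d:F. ✓
d: successors {a, b, c, d, e}; ¬p there: a:F, b:T, c:T, d:F, e:F. ✓
e: successors {c, d, e}; ¬p there: c:T, d:F, e:F. ✓
— 5 worlds.
For □¬p:
a: successors {a, b, d}; ¬p there: a:F, b:T, d:F. ✗
b: successors {a, c, d}; ¬p there: a:F, c:T, d:F. ✗
c: successors {a, b, c, d}; ¬p there: a:F, b:T, c:T, d:F. ✗
d: successors {a, b, c, d, e}; ¬p there: a:F, b:T, c:T, d:F, e:F. ✗
e: successors {c, d, e}; ¬p there: c:T, d:F, e:F. ✗
— 0 worlds.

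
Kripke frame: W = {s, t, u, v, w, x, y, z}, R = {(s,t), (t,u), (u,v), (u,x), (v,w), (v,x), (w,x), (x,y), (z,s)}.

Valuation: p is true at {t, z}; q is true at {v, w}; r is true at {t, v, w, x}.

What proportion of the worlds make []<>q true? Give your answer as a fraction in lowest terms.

1/4

s: successors {t}; <>q there: t:F. ✗
t: successors {u}; <>q there: u:T. ✓
u: successors {v, x}; <>q there: v:T, x:F. ✗
v: successors {w, x}; <>q there: w:F, x:F. ✗
w: successors {x}; <>q there: x:F. ✗
x: successors {y}; <>q there: y:F. ✗
y: no successors, so []<>q holds vacuously. ✓
z: successors {s}; <>q there: s:F. ✗
That's 2 of 8 worlds, so 2/8 = 1/4.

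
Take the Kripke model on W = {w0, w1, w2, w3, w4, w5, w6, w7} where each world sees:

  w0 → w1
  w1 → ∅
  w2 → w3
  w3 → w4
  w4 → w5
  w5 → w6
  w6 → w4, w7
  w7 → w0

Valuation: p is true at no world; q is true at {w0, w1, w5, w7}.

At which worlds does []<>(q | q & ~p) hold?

w0: successors {w1}; <>(q | q & ~p) there: w1:F. ✗
w1: no successors, so []<>(q | q & ~p) holds vacuously. ✓
w2: successors {w3}; <>(q | q & ~p) there: w3:F. ✗
w3: successors {w4}; <>(q | q & ~p) there: w4:T. ✓
w4: successors {w5}; <>(q | q & ~p) there: w5:F. ✗
w5: successors {w6}; <>(q | q & ~p) there: w6:T. ✓
w6: successors {w4, w7}; <>(q | q & ~p) there: w4:T, w7:T. ✓
w7: successors {w0}; <>(q | q & ~p) there: w0:T. ✓

{w1, w3, w5, w6, w7}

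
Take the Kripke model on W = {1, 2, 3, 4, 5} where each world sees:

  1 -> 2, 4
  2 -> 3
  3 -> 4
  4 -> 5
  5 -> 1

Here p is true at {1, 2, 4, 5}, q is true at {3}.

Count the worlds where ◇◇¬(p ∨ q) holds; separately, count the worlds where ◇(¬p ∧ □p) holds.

For ◇◇¬(p ∨ q):
1: successors {2, 4}; ◇¬(p ∨ q) there: 2:F, 4:F. ✗
2: successors {3}; ◇¬(p ∨ q) there: 3:F. ✗
3: successors {4}; ◇¬(p ∨ q) there: 4:F. ✗
4: successors {5}; ◇¬(p ∨ q) there: 5:F. ✗
5: successors {1}; ◇¬(p ∨ q) there: 1:F. ✗
— 0 worlds.
For ◇(¬p ∧ □p):
1: successors {2, 4}; ¬p ∧ □p there: 2:F, 4:F. ✗
2: successors {3}; ¬p ∧ □p there: 3:T. ✓
3: successors {4}; ¬p ∧ □p there: 4:F. ✗
4: successors {5}; ¬p ∧ □p there: 5:F. ✗
5: successors {1}; ¬p ∧ □p there: 1:F. ✗
— 1 world.

0 and 1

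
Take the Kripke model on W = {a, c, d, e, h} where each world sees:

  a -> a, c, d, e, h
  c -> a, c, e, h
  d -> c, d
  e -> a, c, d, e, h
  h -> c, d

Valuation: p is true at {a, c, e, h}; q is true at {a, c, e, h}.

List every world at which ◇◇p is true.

{a, c, d, e, h}

a: successors {a, c, d, e, h}; ◇p there: a:T, c:T, d:T, e:T, h:T. ✓
c: successors {a, c, e, h}; ◇p there: a:T, c:T, e:T, h:T. ✓
d: successors {c, d}; ◇p there: c:T, d:T. ✓
e: successors {a, c, d, e, h}; ◇p there: a:T, c:T, d:T, e:T, h:T. ✓
h: successors {c, d}; ◇p there: c:T, d:T. ✓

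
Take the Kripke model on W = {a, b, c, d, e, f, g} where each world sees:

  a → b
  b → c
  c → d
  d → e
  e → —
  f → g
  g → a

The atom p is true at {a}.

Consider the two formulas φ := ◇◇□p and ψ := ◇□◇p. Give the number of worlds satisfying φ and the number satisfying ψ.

1 and 1

For ◇◇□p:
a: successors {b}; ◇□p there: b:F. ✗
b: successors {c}; ◇□p there: c:F. ✗
c: successors {d}; ◇□p there: d:T. ✓
d: successors {e}; ◇□p there: e:F. ✗
e: no successors, so ◇◇□p fails. ✗
f: successors {g}; ◇□p there: g:F. ✗
g: successors {a}; ◇□p there: a:F. ✗
— 1 world.
For ◇□◇p:
a: successors {b}; □◇p there: b:F. ✗
b: successors {c}; □◇p there: c:F. ✗
c: successors {d}; □◇p there: d:F. ✗
d: successors {e}; □◇p there: e:T. ✓
e: no successors, so ◇□◇p fails. ✗
f: successors {g}; □◇p there: g:F. ✗
g: successors {a}; □◇p there: a:F. ✗
— 1 world.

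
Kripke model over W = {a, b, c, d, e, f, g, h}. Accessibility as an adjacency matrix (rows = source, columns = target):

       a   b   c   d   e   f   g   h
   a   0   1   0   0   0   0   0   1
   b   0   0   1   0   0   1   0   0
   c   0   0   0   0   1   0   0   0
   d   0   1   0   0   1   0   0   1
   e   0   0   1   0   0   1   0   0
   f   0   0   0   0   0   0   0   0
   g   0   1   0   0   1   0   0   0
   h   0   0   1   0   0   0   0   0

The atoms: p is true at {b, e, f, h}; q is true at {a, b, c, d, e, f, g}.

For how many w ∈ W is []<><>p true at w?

a: successors {b, h}; <><>p there: b:T, h:T. ✓
b: successors {c, f}; <><>p there: c:T, f:F. ✗
c: successors {e}; <><>p there: e:T. ✓
d: successors {b, e, h}; <><>p there: b:T, e:T, h:T. ✓
e: successors {c, f}; <><>p there: c:T, f:F. ✗
f: no successors, so []<><>p holds vacuously. ✓
g: successors {b, e}; <><>p there: b:T, e:T. ✓
h: successors {c}; <><>p there: c:T. ✓
Satisfying worlds: {a, c, d, f, g, h}.

6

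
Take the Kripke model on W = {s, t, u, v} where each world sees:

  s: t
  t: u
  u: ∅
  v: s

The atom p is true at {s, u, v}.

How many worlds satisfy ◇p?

2

s: successors {t}; p there: t:F. ✗
t: successors {u}; p there: u:T. ✓
u: no successors, so ◇p fails. ✗
v: successors {s}; p there: s:T. ✓
Satisfying worlds: {t, v}.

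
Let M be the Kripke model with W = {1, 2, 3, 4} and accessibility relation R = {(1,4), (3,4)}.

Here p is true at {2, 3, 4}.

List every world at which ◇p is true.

{1, 3}

1: successors {4}; p there: 4:T. ✓
2: no successors, so ◇p fails. ✗
3: successors {4}; p there: 4:T. ✓
4: no successors, so ◇p fails. ✗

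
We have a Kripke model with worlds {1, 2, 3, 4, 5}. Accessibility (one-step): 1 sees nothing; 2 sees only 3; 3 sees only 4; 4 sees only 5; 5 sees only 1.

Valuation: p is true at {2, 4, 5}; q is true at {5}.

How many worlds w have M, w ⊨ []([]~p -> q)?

4

1: no successors, so []([]~p -> q) holds vacuously. ✓
2: successors {3}; []~p -> q there: 3:T. ✓
3: successors {4}; []~p -> q there: 4:T. ✓
4: successors {5}; []~p -> q there: 5:T. ✓
5: successors {1}; []~p -> q there: 1:F. ✗
Satisfying worlds: {1, 2, 3, 4}.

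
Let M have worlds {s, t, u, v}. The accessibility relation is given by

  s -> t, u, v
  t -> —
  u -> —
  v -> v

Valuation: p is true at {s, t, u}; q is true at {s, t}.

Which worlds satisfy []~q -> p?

{s, t, u}

s: []~q is F, p is T. ✓
t: []~q is T, p is T. ✓
u: []~q is T, p is T. ✓
v: []~q is T, p is F. ✗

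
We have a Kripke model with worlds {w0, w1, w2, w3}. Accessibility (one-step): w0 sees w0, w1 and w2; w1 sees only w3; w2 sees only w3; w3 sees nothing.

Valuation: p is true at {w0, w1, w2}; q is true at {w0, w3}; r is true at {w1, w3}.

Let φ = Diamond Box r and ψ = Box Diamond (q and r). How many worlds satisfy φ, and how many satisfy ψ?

For Diamond Box r:
w0: successors {w0, w1, w2}; Box r there: w0:F, w1:T, w2:T. ✓
w1: successors {w3}; Box r there: w3:T. ✓
w2: successors {w3}; Box r there: w3:T. ✓
w3: no successors, so Diamond Box r fails. ✗
— 3 worlds.
For Box Diamond (q and r):
w0: successors {w0, w1, w2}; Diamond (q and r) there: w0:F, w1:T, w2:T. ✗
w1: successors {w3}; Diamond (q and r) there: w3:F. ✗
w2: successors {w3}; Diamond (q and r) there: w3:F. ✗
w3: no successors, so Box Diamond (q and r) holds vacuously. ✓
— 1 world.

3 and 1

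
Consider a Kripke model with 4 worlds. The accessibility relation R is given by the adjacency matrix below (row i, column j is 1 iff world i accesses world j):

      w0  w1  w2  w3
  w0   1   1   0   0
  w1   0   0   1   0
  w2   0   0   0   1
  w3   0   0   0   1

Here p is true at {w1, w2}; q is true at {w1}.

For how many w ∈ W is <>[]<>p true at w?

w0: successors {w0, w1}; []<>p there: w0:T, w1:F. ✓
w1: successors {w2}; []<>p there: w2:F. ✗
w2: successors {w3}; []<>p there: w3:F. ✗
w3: successors {w3}; []<>p there: w3:F. ✗
Satisfying worlds: {w0}.

1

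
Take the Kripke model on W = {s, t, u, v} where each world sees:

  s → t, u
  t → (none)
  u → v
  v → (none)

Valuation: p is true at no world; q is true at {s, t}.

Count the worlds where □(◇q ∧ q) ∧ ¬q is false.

3

s: □(◇q ∧ q) is F, ¬q is F. ✗
t: □(◇q ∧ q) is T, ¬q is F. ✗
u: □(◇q ∧ q) is F, ¬q is T. ✗
v: □(◇q ∧ q) is T, ¬q is T. ✓
Satisfying worlds: {v}.
So □(◇q ∧ q) ∧ ¬q fails at the other 3 worlds.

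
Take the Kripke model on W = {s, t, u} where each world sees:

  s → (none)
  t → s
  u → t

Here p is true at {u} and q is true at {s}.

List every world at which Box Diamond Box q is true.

s: no successors, so Box Diamond Box q holds vacuously. ✓
t: successors {s}; Diamond Box q there: s:F. ✗
u: successors {t}; Diamond Box q there: t:T. ✓

{s, u}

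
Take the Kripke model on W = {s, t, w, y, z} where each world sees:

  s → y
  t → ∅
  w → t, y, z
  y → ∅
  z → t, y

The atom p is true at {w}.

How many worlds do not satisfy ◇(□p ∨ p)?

2

s: successors {y}; □p ∨ p there: y:T. ✓
t: no successors, so ◇(□p ∨ p) fails. ✗
w: successors {t, y, z}; □p ∨ p there: t:T, y:T, z:F. ✓
y: no successors, so ◇(□p ∨ p) fails. ✗
z: successors {t, y}; □p ∨ p there: t:T, y:T. ✓
Satisfying worlds: {s, w, z}.
So ◇(□p ∨ p) fails at the other 2 worlds.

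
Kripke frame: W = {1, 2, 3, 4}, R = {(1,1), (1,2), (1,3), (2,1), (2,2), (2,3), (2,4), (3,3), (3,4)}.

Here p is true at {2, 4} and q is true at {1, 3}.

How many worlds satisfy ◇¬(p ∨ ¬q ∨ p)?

3

1: successors {1, 2, 3}; ¬(p ∨ ¬q ∨ p) there: 1:T, 2:F, 3:T. ✓
2: successors {1, 2, 3, 4}; ¬(p ∨ ¬q ∨ p) there: 1:T, 2:F, 3:T, 4:F. ✓
3: successors {3, 4}; ¬(p ∨ ¬q ∨ p) there: 3:T, 4:F. ✓
4: no successors, so ◇¬(p ∨ ¬q ∨ p) fails. ✗
Satisfying worlds: {1, 2, 3}.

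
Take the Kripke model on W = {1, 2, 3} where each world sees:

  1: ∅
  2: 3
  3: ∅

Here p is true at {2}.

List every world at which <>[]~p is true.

{2}

1: no successors, so <>[]~p fails. ✗
2: successors {3}; []~p there: 3:T. ✓
3: no successors, so <>[]~p fails. ✗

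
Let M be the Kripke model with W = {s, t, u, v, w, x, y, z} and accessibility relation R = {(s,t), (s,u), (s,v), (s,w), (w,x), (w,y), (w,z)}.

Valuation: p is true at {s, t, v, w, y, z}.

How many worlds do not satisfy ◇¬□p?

s: successors {t, u, v, w}; ¬□p there: t:F, u:F, v:F, w:T. ✓
t: no successors, so ◇¬□p fails. ✗
u: no successors, so ◇¬□p fails. ✗
v: no successors, so ◇¬□p fails. ✗
w: successors {x, y, z}; ¬□p there: x:F, y:F, z:F. ✗
x: no successors, so ◇¬□p fails. ✗
y: no successors, so ◇¬□p fails. ✗
z: no successors, so ◇¬□p fails. ✗
Satisfying worlds: {s}.
So ◇¬□p fails at the other 7 worlds.

7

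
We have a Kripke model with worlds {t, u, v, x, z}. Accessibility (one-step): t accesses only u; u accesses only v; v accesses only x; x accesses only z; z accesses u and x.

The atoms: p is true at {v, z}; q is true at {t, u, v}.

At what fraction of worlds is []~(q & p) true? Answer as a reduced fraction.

4/5

t: successors {u}; ~(q & p) there: u:T. ✓
u: successors {v}; ~(q & p) there: v:F. ✗
v: successors {x}; ~(q & p) there: x:T. ✓
x: successors {z}; ~(q & p) there: z:T. ✓
z: successors {u, x}; ~(q & p) there: u:T, x:T. ✓
That's 4 of 5 worlds, so 4/5.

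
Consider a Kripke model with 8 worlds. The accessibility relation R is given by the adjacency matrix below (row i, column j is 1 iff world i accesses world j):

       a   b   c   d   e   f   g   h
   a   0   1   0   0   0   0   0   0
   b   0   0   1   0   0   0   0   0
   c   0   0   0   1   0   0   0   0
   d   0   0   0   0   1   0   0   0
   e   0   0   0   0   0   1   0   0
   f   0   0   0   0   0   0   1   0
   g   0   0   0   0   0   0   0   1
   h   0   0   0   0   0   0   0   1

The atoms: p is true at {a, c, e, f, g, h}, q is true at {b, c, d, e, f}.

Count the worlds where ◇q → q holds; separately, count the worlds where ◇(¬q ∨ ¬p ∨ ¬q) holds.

7 and 5

For ◇q → q:
a: ◇q is T, q is F. ✗
b: ◇q is T, q is T. ✓
c: ◇q is T, q is T. ✓
d: ◇q is T, q is T. ✓
e: ◇q is T, q is T. ✓
f: ◇q is F, q is T. ✓
g: ◇q is F, q is F. ✓
h: ◇q is F, q is F. ✓
— 7 worlds.
For ◇(¬q ∨ ¬p ∨ ¬q):
a: successors {b}; ¬q ∨ ¬p ∨ ¬q there: b:T. ✓
b: successors {c}; ¬q ∨ ¬p ∨ ¬q there: c:F. ✗
c: successors {d}; ¬q ∨ ¬p ∨ ¬q there: d:T. ✓
d: successors {e}; ¬q ∨ ¬p ∨ ¬q there: e:F. ✗
e: successors {f}; ¬q ∨ ¬p ∨ ¬q there: f:F. ✗
f: successors {g}; ¬q ∨ ¬p ∨ ¬q there: g:T. ✓
g: successors {h}; ¬q ∨ ¬p ∨ ¬q there: h:T. ✓
h: successors {h}; ¬q ∨ ¬p ∨ ¬q there: h:T. ✓
— 5 worlds.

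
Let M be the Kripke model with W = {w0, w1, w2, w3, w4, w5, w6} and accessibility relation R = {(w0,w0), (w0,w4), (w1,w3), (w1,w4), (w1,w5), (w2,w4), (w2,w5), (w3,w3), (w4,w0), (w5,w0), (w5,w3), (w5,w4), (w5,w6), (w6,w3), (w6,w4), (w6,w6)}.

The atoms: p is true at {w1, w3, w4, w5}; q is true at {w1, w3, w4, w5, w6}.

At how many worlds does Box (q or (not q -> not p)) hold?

7

w0: successors {w0, w4}; q or (not q -> not p) there: w0:T, w4:T. ✓
w1: successors {w3, w4, w5}; q or (not q -> not p) there: w3:T, w4:T, w5:T. ✓
w2: successors {w4, w5}; q or (not q -> not p) there: w4:T, w5:T. ✓
w3: successors {w3}; q or (not q -> not p) there: w3:T. ✓
w4: successors {w0}; q or (not q -> not p) there: w0:T. ✓
w5: successors {w0, w3, w4, w6}; q or (not q -> not p) there: w0:T, w3:T, w4:T, w6:T. ✓
w6: successors {w3, w4, w6}; q or (not q -> not p) there: w3:T, w4:T, w6:T. ✓
Satisfying worlds: {w0, w1, w2, w3, w4, w5, w6}.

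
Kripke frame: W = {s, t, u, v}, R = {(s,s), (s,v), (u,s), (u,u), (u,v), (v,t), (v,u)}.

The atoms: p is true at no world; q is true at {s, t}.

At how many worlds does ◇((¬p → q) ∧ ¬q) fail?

s: successors {s, v}; (¬p → q) ∧ ¬q there: s:F, v:F. ✗
t: no successors, so ◇((¬p → q) ∧ ¬q) fails. ✗
u: successors {s, u, v}; (¬p → q) ∧ ¬q there: s:F, u:F, v:F. ✗
v: successors {t, u}; (¬p → q) ∧ ¬q there: t:F, u:F. ✗
Satisfying worlds: ∅.
So ◇((¬p → q) ∧ ¬q) fails at the other 4 worlds.

4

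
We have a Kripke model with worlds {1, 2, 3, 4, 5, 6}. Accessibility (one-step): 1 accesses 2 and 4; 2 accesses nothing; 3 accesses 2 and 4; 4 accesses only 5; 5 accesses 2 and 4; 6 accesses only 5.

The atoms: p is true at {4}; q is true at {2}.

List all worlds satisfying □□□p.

{2}

1: successors {2, 4}; □□p there: 2:T, 4:F. ✗
2: no successors, so □□□p holds vacuously. ✓
3: successors {2, 4}; □□p there: 2:T, 4:F. ✗
4: successors {5}; □□p there: 5:F. ✗
5: successors {2, 4}; □□p there: 2:T, 4:F. ✗
6: successors {5}; □□p there: 5:F. ✗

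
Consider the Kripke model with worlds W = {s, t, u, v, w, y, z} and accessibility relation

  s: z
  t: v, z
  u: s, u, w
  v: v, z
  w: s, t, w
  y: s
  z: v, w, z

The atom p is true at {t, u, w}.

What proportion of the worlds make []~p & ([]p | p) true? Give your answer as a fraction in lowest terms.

s: []~p is T, []p | p is F. ✗
t: []~p is T, []p | p is T. ✓
u: []~p is F, []p | p is T. ✗
v: []~p is T, []p | p is F. ✗
w: []~p is F, []p | p is T. ✗
y: []~p is T, []p | p is F. ✗
z: []~p is F, []p | p is F. ✗
That's 1 of 7 worlds, so 1/7.

1/7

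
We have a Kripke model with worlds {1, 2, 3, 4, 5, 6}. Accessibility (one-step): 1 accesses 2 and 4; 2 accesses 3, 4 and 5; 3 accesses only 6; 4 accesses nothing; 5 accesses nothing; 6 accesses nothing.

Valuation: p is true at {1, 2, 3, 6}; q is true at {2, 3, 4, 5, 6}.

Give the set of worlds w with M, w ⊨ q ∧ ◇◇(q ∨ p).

1: q is F, ◇◇(q ∨ p) is T. ✗
2: q is T, ◇◇(q ∨ p) is T. ✓
3: q is T, ◇◇(q ∨ p) is F. ✗
4: q is T, ◇◇(q ∨ p) is F. ✗
5: q is T, ◇◇(q ∨ p) is F. ✗
6: q is T, ◇◇(q ∨ p) is F. ✗

{2}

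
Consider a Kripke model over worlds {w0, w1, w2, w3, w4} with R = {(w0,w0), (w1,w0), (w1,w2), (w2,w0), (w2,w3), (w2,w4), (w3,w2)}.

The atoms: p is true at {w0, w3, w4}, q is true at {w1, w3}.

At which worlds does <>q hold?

w0: successors {w0}; q there: w0:F. ✗
w1: successors {w0, w2}; q there: w0:F, w2:F. ✗
w2: successors {w0, w3, w4}; q there: w0:F, w3:T, w4:F. ✓
w3: successors {w2}; q there: w2:F. ✗
w4: no successors, so <>q fails. ✗

{w2}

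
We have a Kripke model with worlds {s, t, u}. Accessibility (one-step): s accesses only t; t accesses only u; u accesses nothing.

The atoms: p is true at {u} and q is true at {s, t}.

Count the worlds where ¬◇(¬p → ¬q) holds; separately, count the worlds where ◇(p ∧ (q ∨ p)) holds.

2 and 1

For ¬◇(¬p → ¬q):
s: ◇(¬p → ¬q) is F. ✓
t: ◇(¬p → ¬q) is T. ✗
u: ◇(¬p → ¬q) is F. ✓
— 2 worlds.
For ◇(p ∧ (q ∨ p)):
s: successors {t}; p ∧ (q ∨ p) there: t:F. ✗
t: successors {u}; p ∧ (q ∨ p) there: u:T. ✓
u: no successors, so ◇(p ∧ (q ∨ p)) fails. ✗
— 1 world.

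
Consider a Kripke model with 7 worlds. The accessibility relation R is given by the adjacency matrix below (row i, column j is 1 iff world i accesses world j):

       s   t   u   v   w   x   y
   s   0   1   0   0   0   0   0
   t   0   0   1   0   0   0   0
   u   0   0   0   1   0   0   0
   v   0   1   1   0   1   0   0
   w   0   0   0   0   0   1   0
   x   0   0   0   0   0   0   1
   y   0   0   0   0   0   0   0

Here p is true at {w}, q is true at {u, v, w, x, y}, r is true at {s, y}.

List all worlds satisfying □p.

{y}

s: successors {t}; p there: t:F. ✗
t: successors {u}; p there: u:F. ✗
u: successors {v}; p there: v:F. ✗
v: successors {t, u, w}; p there: t:F, u:F, w:T. ✗
w: successors {x}; p there: x:F. ✗
x: successors {y}; p there: y:F. ✗
y: no successors, so □p holds vacuously. ✓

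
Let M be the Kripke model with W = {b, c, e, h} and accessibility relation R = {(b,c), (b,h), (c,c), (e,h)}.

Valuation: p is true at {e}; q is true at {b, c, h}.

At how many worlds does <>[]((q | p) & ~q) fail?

2

b: successors {c, h}; []((q | p) & ~q) there: c:F, h:T. ✓
c: successors {c}; []((q | p) & ~q) there: c:F. ✗
e: successors {h}; []((q | p) & ~q) there: h:T. ✓
h: no successors, so <>[]((q | p) & ~q) fails. ✗
Satisfying worlds: {b, e}.
So <>[]((q | p) & ~q) fails at the other 2 worlds.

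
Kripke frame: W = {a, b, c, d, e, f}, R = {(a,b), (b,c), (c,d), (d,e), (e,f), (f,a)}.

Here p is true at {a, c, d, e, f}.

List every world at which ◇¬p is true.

{a}

a: successors {b}; ¬p there: b:T. ✓
b: successors {c}; ¬p there: c:F. ✗
c: successors {d}; ¬p there: d:F. ✗
d: successors {e}; ¬p there: e:F. ✗
e: successors {f}; ¬p there: f:F. ✗
f: successors {a}; ¬p there: a:F. ✗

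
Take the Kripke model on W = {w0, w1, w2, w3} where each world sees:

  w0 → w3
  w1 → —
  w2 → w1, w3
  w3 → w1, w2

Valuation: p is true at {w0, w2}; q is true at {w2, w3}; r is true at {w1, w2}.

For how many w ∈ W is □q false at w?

w0: successors {w3}; q there: w3:T. ✓
w1: no successors, so □q holds vacuously. ✓
w2: successors {w1, w3}; q there: w1:F, w3:T. ✗
w3: successors {w1, w2}; q there: w1:F, w2:T. ✗
Satisfying worlds: {w0, w1}.
So □q fails at the other 2 worlds.

2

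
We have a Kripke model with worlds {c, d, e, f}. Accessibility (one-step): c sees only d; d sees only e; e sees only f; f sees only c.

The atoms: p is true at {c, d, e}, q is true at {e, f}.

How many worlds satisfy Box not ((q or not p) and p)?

3

c: successors {d}; not ((q or not p) and p) there: d:T. ✓
d: successors {e}; not ((q or not p) and p) there: e:F. ✗
e: successors {f}; not ((q or not p) and p) there: f:T. ✓
f: successors {c}; not ((q or not p) and p) there: c:T. ✓
Satisfying worlds: {c, e, f}.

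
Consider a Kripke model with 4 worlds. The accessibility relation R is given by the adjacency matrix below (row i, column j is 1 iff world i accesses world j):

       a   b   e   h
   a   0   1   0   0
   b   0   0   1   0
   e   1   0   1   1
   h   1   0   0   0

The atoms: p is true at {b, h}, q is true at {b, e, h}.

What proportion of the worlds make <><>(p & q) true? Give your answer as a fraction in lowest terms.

a: successors {b}; <>(p & q) there: b:F. ✗
b: successors {e}; <>(p & q) there: e:T. ✓
e: successors {a, e, h}; <>(p & q) there: a:T, e:T, h:F. ✓
h: successors {a}; <>(p & q) there: a:T. ✓
That's 3 of 4 worlds, so 3/4.

3/4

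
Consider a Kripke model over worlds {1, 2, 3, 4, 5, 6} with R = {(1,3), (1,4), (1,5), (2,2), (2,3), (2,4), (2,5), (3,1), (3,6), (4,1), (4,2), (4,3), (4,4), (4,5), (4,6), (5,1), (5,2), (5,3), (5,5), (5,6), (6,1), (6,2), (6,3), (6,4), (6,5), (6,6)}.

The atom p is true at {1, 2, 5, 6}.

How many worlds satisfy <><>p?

6

1: successors {3, 4, 5}; <>p there: 3:T, 4:T, 5:T. ✓
2: successors {2, 3, 4, 5}; <>p there: 2:T, 3:T, 4:T, 5:T. ✓
3: successors {1, 6}; <>p there: 1:T, 6:T. ✓
4: successors {1, 2, 3, 4, 5, 6}; <>p there: 1:T, 2:T, 3:T, 4:T, 5:T, 6:T. ✓
5: successors {1, 2, 3, 5, 6}; <>p there: 1:T, 2:T, 3:T, 5:T, 6:T. ✓
6: successors {1, 2, 3, 4, 5, 6}; <>p there: 1:T, 2:T, 3:T, 4:T, 5:T, 6:T. ✓
Satisfying worlds: {1, 2, 3, 4, 5, 6}.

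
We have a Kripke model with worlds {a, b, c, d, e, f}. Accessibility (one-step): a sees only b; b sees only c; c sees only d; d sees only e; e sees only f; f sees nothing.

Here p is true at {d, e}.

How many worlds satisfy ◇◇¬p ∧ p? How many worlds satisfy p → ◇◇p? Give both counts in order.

1 and 4

For ◇◇¬p ∧ p:
a: ◇◇¬p is T, p is F. ✗
b: ◇◇¬p is F, p is F. ✗
c: ◇◇¬p is F, p is F. ✗
d: ◇◇¬p is T, p is T. ✓
e: ◇◇¬p is F, p is T. ✗
f: ◇◇¬p is F, p is F. ✗
— 1 world.
For p → ◇◇p:
a: p is F, ◇◇p is F. ✓
b: p is F, ◇◇p is T. ✓
c: p is F, ◇◇p is T. ✓
d: p is T, ◇◇p is F. ✗
e: p is T, ◇◇p is F. ✗
f: p is F, ◇◇p is F. ✓
— 4 worlds.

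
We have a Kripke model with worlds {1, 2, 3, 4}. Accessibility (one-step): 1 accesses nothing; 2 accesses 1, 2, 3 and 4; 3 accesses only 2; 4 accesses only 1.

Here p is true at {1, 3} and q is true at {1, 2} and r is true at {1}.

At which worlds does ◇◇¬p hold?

1: no successors, so ◇◇¬p fails. ✗
2: successors {1, 2, 3, 4}; ◇¬p there: 1:F, 2:T, 3:T, 4:F. ✓
3: successors {2}; ◇¬p there: 2:T. ✓
4: successors {1}; ◇¬p there: 1:F. ✗

{2, 3}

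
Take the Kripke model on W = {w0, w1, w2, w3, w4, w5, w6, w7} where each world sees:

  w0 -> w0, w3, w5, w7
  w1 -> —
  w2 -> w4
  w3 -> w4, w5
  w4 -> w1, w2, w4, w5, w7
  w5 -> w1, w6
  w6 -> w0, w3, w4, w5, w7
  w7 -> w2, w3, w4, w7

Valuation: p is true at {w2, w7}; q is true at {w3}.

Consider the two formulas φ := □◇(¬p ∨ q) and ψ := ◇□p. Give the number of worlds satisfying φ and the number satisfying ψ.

6 and 2

For □◇(¬p ∨ q):
w0: successors {w0, w3, w5, w7}; ◇(¬p ∨ q) there: w0:T, w3:T, w5:T, w7:T. ✓
w1: no successors, so □◇(¬p ∨ q) holds vacuously. ✓
w2: successors {w4}; ◇(¬p ∨ q) there: w4:T. ✓
w3: successors {w4, w5}; ◇(¬p ∨ q) there: w4:T, w5:T. ✓
w4: successors {w1, w2, w4, w5, w7}; ◇(¬p ∨ q) there: w1:F, w2:T, w4:T, w5:T, w7:T. ✗
w5: successors {w1, w6}; ◇(¬p ∨ q) there: w1:F, w6:T. ✗
w6: successors {w0, w3, w4, w5, w7}; ◇(¬p ∨ q) there: w0:T, w3:T, w4:T, w5:T, w7:T. ✓
w7: successors {w2, w3, w4, w7}; ◇(¬p ∨ q) there: w2:T, w3:T, w4:T, w7:T. ✓
— 6 worlds.
For ◇□p:
w0: successors {w0, w3, w5, w7}; □p there: w0:F, w3:F, w5:F, w7:F. ✗
w1: no successors, so ◇□p fails. ✗
w2: successors {w4}; □p there: w4:F. ✗
w3: successors {w4, w5}; □p there: w4:F, w5:F. ✗
w4: successors {w1, w2, w4, w5, w7}; □p there: w1:T, w2:F, w4:F, w5:F, w7:F. ✓
w5: successors {w1, w6}; □p there: w1:T, w6:F. ✓
w6: successors {w0, w3, w4, w5, w7}; □p there: w0:F, w3:F, w4:F, w5:F, w7:F. ✗
w7: successors {w2, w3, w4, w7}; □p there: w2:F, w3:F, w4:F, w7:F. ✗
— 2 worlds.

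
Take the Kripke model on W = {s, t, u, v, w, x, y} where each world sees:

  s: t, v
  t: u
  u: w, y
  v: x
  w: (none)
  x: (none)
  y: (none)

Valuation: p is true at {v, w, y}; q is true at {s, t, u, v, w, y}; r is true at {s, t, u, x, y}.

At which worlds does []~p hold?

s: successors {t, v}; ~p there: t:T, v:F. ✗
t: successors {u}; ~p there: u:T. ✓
u: successors {w, y}; ~p there: w:F, y:F. ✗
v: successors {x}; ~p there: x:T. ✓
w: no successors, so []~p holds vacuously. ✓
x: no successors, so []~p holds vacuously. ✓
y: no successors, so []~p holds vacuously. ✓

{t, v, w, x, y}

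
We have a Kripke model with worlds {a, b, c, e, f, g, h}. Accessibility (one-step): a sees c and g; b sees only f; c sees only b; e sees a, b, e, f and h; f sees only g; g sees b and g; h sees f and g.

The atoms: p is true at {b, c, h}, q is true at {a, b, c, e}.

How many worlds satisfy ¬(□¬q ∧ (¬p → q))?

5

a: □¬q ∧ (¬p → q) is F. ✓
b: □¬q ∧ (¬p → q) is T. ✗
c: □¬q ∧ (¬p → q) is F. ✓
e: □¬q ∧ (¬p → q) is F. ✓
f: □¬q ∧ (¬p → q) is F. ✓
g: □¬q ∧ (¬p → q) is F. ✓
h: □¬q ∧ (¬p → q) is T. ✗
Satisfying worlds: {a, c, e, f, g}.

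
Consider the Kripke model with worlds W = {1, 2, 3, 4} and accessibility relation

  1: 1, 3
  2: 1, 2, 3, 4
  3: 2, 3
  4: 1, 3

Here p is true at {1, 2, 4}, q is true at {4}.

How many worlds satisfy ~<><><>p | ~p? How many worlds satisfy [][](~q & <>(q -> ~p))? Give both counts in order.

For ~<><><>p | ~p:
1: ~<><><>p is F, ~p is F. ✗
2: ~<><><>p is F, ~p is F. ✗
3: ~<><><>p is F, ~p is T. ✓
4: ~<><><>p is F, ~p is F. ✗
— 1 world.
For [][](~q & <>(q -> ~p)):
1: successors {1, 3}; [](~q & <>(q -> ~p)) there: 1:T, 3:T. ✓
2: successors {1, 2, 3, 4}; [](~q & <>(q -> ~p)) there: 1:T, 2:F, 3:T, 4:T. ✗
3: successors {2, 3}; [](~q & <>(q -> ~p)) there: 2:F, 3:T. ✗
4: successors {1, 3}; [](~q & <>(q -> ~p)) there: 1:T, 3:T. ✓
— 2 worlds.

1 and 2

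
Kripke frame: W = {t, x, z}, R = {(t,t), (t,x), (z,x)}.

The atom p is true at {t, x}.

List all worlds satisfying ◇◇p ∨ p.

{t, x}

t: ◇◇p is T, p is T. ✓
x: ◇◇p is F, p is T. ✓
z: ◇◇p is F, p is F. ✗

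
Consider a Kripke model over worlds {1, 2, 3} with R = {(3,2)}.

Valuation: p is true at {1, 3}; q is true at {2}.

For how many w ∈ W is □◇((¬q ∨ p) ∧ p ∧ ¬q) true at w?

2

1: no successors, so □◇((¬q ∨ p) ∧ p ∧ ¬q) holds vacuously. ✓
2: no successors, so □◇((¬q ∨ p) ∧ p ∧ ¬q) holds vacuously. ✓
3: successors {2}; ◇((¬q ∨ p) ∧ p ∧ ¬q) there: 2:F. ✗
Satisfying worlds: {1, 2}.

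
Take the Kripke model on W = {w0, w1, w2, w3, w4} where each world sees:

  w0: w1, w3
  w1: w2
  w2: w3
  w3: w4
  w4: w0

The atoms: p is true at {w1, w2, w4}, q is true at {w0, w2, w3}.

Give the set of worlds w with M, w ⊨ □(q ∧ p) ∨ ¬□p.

w0: □(q ∧ p) is F, ¬□p is T. ✓
w1: □(q ∧ p) is T, ¬□p is F. ✓
w2: □(q ∧ p) is F, ¬□p is T. ✓
w3: □(q ∧ p) is F, ¬□p is F. ✗
w4: □(q ∧ p) is F, ¬□p is T. ✓

{w0, w1, w2, w4}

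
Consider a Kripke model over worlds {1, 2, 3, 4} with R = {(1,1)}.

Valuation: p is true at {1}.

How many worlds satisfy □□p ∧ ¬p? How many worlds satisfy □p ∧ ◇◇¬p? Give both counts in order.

3 and 0

For □□p ∧ ¬p:
1: □□p is T, ¬p is F. ✗
2: □□p is T, ¬p is T. ✓
3: □□p is T, ¬p is T. ✓
4: □□p is T, ¬p is T. ✓
— 3 worlds.
For □p ∧ ◇◇¬p:
1: □p is T, ◇◇¬p is F. ✗
2: □p is T, ◇◇¬p is F. ✗
3: □p is T, ◇◇¬p is F. ✗
4: □p is T, ◇◇¬p is F. ✗
— 0 worlds.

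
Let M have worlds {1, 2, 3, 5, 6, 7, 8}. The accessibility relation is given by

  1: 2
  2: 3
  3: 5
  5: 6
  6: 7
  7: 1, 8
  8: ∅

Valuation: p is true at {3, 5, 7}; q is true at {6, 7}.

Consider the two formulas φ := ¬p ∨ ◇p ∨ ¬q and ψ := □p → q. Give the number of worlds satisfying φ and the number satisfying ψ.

6 and 4

For ¬p ∨ ◇p ∨ ¬q:
1: ¬p ∨ ◇p is T, ¬q is T. ✓
2: ¬p ∨ ◇p is T, ¬q is T. ✓
3: ¬p ∨ ◇p is T, ¬q is T. ✓
5: ¬p ∨ ◇p is F, ¬q is T. ✓
6: ¬p ∨ ◇p is T, ¬q is F. ✓
7: ¬p ∨ ◇p is F, ¬q is F. ✗
8: ¬p ∨ ◇p is T, ¬q is T. ✓
— 6 worlds.
For □p → q:
1: □p is F, q is F. ✓
2: □p is T, q is F. ✗
3: □p is T, q is F. ✗
5: □p is F, q is F. ✓
6: □p is T, q is T. ✓
7: □p is F, q is T. ✓
8: □p is T, q is F. ✗
— 4 worlds.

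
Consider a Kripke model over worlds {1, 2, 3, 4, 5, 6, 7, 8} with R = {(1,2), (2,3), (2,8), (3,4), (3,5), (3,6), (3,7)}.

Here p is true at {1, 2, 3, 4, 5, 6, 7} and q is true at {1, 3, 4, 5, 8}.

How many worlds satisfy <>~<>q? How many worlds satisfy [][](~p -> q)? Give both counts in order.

For <>~<>q:
1: successors {2}; ~<>q there: 2:F. ✗
2: successors {3, 8}; ~<>q there: 3:F, 8:T. ✓
3: successors {4, 5, 6, 7}; ~<>q there: 4:T, 5:T, 6:T, 7:T. ✓
4: no successors, so <>~<>q fails. ✗
5: no successors, so <>~<>q fails. ✗
6: no successors, so <>~<>q fails. ✗
7: no successors, so <>~<>q fails. ✗
8: no successors, so <>~<>q fails. ✗
— 2 worlds.
For [][](~p -> q):
1: successors {2}; [](~p -> q) there: 2:T. ✓
2: successors {3, 8}; [](~p -> q) there: 3:T, 8:T. ✓
3: successors {4, 5, 6, 7}; [](~p -> q) there: 4:T, 5:T, 6:T, 7:T. ✓
4: no successors, so [][](~p -> q) holds vacuously. ✓
5: no successors, so [][](~p -> q) holds vacuously. ✓
6: no successors, so [][](~p -> q) holds vacuously. ✓
7: no successors, so [][](~p -> q) holds vacuously. ✓
8: no successors, so [][](~p -> q) holds vacuously. ✓
— 8 worlds.

2 and 8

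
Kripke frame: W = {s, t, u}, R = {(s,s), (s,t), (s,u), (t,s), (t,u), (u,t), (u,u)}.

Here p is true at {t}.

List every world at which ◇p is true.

{s, u}

s: successors {s, t, u}; p there: s:F, t:T, u:F. ✓
t: successors {s, u}; p there: s:F, u:F. ✗
u: successors {t, u}; p there: t:T, u:F. ✓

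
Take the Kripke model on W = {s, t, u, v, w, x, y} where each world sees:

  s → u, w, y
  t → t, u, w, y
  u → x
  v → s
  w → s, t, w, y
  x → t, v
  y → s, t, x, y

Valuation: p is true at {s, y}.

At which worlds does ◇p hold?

{s, t, v, w, y}

s: successors {u, w, y}; p there: u:F, w:F, y:T. ✓
t: successors {t, u, w, y}; p there: t:F, u:F, w:F, y:T. ✓
u: successors {x}; p there: x:F. ✗
v: successors {s}; p there: s:T. ✓
w: successors {s, t, w, y}; p there: s:T, t:F, w:F, y:T. ✓
x: successors {t, v}; p there: t:F, v:F. ✗
y: successors {s, t, x, y}; p there: s:T, t:F, x:F, y:T. ✓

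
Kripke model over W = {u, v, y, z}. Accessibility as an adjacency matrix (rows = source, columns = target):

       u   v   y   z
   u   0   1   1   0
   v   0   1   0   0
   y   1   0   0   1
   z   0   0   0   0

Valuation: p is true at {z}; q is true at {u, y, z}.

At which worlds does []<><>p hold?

u: successors {v, y}; <><>p there: v:F, y:F. ✗
v: successors {v}; <><>p there: v:F. ✗
y: successors {u, z}; <><>p there: u:T, z:F. ✗
z: no successors, so []<><>p holds vacuously. ✓

{z}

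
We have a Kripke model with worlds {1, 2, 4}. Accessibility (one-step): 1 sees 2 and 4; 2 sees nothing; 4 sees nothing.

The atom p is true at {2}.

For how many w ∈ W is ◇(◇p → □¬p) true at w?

1

1: successors {2, 4}; ◇p → □¬p there: 2:T, 4:T. ✓
2: no successors, so ◇(◇p → □¬p) fails. ✗
4: no successors, so ◇(◇p → □¬p) fails. ✗
Satisfying worlds: {1}.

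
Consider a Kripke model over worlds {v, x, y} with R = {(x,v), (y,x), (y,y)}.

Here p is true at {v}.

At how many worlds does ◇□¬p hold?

2

v: no successors, so ◇□¬p fails. ✗
x: successors {v}; □¬p there: v:T. ✓
y: successors {x, y}; □¬p there: x:F, y:T. ✓
Satisfying worlds: {x, y}.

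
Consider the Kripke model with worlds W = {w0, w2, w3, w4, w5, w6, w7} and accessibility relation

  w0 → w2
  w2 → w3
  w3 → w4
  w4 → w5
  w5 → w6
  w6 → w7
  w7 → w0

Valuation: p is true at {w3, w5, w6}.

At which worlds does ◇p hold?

w0: successors {w2}; p there: w2:F. ✗
w2: successors {w3}; p there: w3:T. ✓
w3: successors {w4}; p there: w4:F. ✗
w4: successors {w5}; p there: w5:T. ✓
w5: successors {w6}; p there: w6:T. ✓
w6: successors {w7}; p there: w7:F. ✗
w7: successors {w0}; p there: w0:F. ✗

{w2, w4, w5}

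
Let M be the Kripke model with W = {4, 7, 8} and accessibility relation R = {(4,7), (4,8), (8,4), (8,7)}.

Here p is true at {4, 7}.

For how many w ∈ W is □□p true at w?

4: successors {7, 8}; □p there: 7:T, 8:T. ✓
7: no successors, so □□p holds vacuously. ✓
8: successors {4, 7}; □p there: 4:F, 7:T. ✗
Satisfying worlds: {4, 7}.

2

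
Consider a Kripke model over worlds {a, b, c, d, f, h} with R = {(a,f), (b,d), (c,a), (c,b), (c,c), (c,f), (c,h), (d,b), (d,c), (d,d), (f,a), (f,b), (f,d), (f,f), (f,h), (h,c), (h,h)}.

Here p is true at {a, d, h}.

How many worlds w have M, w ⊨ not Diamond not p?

a: Diamond not p is T. ✗
b: Diamond not p is F. ✓
c: Diamond not p is T. ✗
d: Diamond not p is T. ✗
f: Diamond not p is T. ✗
h: Diamond not p is T. ✗
Satisfying worlds: {b}.

1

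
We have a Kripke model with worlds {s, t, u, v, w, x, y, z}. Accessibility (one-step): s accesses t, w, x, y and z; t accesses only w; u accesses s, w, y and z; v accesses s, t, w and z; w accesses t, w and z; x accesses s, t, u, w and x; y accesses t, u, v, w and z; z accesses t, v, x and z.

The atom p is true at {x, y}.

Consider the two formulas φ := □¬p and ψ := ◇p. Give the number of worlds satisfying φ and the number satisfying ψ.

For □¬p:
s: successors {t, w, x, y, z}; ¬p there: t:T, w:T, x:F, y:F, z:T. ✗
t: successors {w}; ¬p there: w:T. ✓
u: successors {s, w, y, z}; ¬p there: s:T, w:T, y:F, z:T. ✗
v: successors {s, t, w, z}; ¬p there: s:T, t:T, w:T, z:T. ✓
w: successors {t, w, z}; ¬p there: t:T, w:T, z:T. ✓
x: successors {s, t, u, w, x}; ¬p there: s:T, t:T, u:T, w:T, x:F. ✗
y: successors {t, u, v, w, z}; ¬p there: t:T, u:T, v:T, w:T, z:T. ✓
z: successors {t, v, x, z}; ¬p there: t:T, v:T, x:F, z:T. ✗
— 4 worlds.
For ◇p:
s: successors {t, w, x, y, z}; p there: t:F, w:F, x:T, y:T, z:F. ✓
t: successors {w}; p there: w:F. ✗
u: successors {s, w, y, z}; p there: s:F, w:F, y:T, z:F. ✓
v: successors {s, t, w, z}; p there: s:F, t:F, w:F, z:F. ✗
w: successors {t, w, z}; p there: t:F, w:F, z:F. ✗
x: successors {s, t, u, w, x}; p there: s:F, t:F, u:F, w:F, x:T. ✓
y: successors {t, u, v, w, z}; p there: t:F, u:F, v:F, w:F, z:F. ✗
z: successors {t, v, x, z}; p there: t:F, v:F, x:T, z:F. ✓
— 4 worlds.

4 and 4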